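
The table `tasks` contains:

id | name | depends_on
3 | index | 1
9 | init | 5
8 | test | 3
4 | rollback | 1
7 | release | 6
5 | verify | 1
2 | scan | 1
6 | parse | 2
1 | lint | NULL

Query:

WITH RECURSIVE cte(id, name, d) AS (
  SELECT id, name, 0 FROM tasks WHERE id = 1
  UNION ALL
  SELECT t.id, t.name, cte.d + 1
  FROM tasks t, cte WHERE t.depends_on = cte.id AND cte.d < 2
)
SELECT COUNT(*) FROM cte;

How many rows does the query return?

Base: id=1 (lint) at d 0.
Iteration 1: rows with depends_on in {1} -> scan (id 2, d 1), index (id 3, d 1), rollback (id 4, d 1), verify (id 5, d 1).
Iteration 2: rows with depends_on in {2,3,4,5} -> parse (id 6, d 2), test (id 8, d 2), init (id 9, d 2).
Iteration 3: d < 2 fails for all current rows; recursion stops.
Total rows emitted: 8.

8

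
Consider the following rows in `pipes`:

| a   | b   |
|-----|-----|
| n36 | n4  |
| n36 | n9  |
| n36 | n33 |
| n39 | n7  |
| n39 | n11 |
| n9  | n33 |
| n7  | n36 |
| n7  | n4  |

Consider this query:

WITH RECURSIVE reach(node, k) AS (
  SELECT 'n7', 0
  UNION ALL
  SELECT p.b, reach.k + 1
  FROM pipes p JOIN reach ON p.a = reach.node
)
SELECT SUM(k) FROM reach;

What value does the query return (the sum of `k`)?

11

Base: (n7, k=0).
Iteration 1: edges from {n7} -> (n36, k=1), (n4, k=1).
Iteration 2: edges from {n36,n4} -> (n33, k=2), (n4, k=2), (n9, k=2).
Iteration 3: edges from {n33,n4,n9} -> (n33, k=3).
Iteration 4: no outgoing edges from {n33}; recursion stops.
SUM(k) = 0 + 1 + 1 + 2 + 2 + 2 + 3 = 11.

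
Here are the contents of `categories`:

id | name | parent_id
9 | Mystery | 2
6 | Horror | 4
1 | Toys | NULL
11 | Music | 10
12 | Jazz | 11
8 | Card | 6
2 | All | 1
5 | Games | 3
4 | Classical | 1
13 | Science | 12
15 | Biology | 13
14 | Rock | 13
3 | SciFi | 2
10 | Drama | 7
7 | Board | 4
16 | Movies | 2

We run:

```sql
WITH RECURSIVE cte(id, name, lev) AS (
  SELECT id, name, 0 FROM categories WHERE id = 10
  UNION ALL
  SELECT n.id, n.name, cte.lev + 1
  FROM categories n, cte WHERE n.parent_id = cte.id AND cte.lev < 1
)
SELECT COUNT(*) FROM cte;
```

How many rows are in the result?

Base: id=10 (Drama) at lev 0.
Iteration 1: rows with parent_id in {10} -> Music (id 11, lev 1).
Iteration 2: lev < 1 fails for all current rows; recursion stops.
Total rows emitted: 2.

2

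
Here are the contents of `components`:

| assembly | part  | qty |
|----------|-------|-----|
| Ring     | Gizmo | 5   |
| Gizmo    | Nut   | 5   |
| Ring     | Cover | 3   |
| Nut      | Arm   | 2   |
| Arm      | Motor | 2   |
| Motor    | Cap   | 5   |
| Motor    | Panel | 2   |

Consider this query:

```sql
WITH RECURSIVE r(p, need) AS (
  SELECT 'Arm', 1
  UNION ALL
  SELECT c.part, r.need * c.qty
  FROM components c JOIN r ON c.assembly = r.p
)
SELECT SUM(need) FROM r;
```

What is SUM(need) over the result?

Base: (Arm, need=1).
Iteration 1: components of {Arm} -> Motor = 1*2 = 2.
Iteration 2: components of {Motor} -> Cap = 2*5 = 10, Panel = 2*2 = 4.
Iteration 3: no further components; recursion stops.
SUM(need) = 1 + 2 + 10 + 4 = 17.

17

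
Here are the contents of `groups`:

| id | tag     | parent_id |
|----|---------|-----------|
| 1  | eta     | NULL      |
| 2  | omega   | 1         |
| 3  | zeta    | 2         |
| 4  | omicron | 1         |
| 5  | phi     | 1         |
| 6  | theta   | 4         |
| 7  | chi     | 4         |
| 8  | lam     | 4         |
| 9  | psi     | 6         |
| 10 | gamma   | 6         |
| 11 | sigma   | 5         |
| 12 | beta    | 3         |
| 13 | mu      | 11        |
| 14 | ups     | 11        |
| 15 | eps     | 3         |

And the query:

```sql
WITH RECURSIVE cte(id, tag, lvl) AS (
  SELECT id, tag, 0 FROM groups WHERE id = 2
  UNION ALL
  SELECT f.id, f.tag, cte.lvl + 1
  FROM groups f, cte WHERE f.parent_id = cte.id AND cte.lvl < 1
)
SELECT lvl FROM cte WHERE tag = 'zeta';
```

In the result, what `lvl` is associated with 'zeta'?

1

Base: id=2 (omega) at lvl 0.
Iteration 1: rows with parent_id in {2} -> zeta (id 3, lvl 1).
Iteration 2: lvl < 1 fails for all current rows; recursion stops.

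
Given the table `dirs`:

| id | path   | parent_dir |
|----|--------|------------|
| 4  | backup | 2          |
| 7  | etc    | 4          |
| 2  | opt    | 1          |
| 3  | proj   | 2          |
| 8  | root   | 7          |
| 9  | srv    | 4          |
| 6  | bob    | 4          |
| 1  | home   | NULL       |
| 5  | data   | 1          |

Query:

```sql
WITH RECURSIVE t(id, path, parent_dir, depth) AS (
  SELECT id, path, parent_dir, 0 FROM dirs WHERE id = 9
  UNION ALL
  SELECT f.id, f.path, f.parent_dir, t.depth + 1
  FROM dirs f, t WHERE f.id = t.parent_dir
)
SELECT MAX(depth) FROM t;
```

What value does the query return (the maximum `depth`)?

Base: id=9 (srv), parent_dir=4, depth 0.
Iteration 1: join on id=4 -> backup (id 4, parent_dir=2, depth 1).
Iteration 2: join on id=2 -> opt (id 2, parent_dir=1, depth 2).
Iteration 3: join on id=1 -> home (id 1, parent_dir=NULL, depth 3).
Iteration 4: parent_dir is NULL; no match; recursion stops.
depth values: 0, 1, 2, 3; the maximum is 3.

3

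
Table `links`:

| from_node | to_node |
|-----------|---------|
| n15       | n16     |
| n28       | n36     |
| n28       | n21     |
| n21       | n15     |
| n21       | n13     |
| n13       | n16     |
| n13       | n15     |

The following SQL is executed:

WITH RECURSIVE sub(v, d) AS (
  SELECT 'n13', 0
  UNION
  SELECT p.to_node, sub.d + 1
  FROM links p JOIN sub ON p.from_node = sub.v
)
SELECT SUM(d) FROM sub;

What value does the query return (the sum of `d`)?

Base: (n13, d=0).
Iteration 1: edges from {n13} -> (n15, d=1), (n16, d=1).
Iteration 2: edges from {n15,n16} -> (n16, d=2).
Iteration 3: no outgoing edges from {n16}; recursion stops.
SUM(d) = 0 + 1 + 1 + 2 = 4.

4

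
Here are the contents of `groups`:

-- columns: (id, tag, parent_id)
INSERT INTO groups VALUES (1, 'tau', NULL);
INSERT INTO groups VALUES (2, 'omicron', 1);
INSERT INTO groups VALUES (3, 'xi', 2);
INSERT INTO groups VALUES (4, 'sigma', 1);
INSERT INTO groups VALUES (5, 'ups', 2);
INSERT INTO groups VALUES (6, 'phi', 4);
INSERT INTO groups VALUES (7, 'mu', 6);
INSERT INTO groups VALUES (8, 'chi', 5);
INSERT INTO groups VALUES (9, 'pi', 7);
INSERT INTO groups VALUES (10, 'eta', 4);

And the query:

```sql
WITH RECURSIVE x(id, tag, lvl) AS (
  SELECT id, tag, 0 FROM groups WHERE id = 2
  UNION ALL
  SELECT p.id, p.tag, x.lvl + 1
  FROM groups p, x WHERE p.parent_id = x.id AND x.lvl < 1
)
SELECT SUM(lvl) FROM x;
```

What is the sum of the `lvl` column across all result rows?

2

Base: id=2 (omicron) at lvl 0.
Iteration 1: rows with parent_id in {2} -> xi (id 3, lvl 1), ups (id 5, lvl 1).
Iteration 2: lvl < 1 fails for all current rows; recursion stops.
SUM(lvl) = 0 + 1 + 1 = 2.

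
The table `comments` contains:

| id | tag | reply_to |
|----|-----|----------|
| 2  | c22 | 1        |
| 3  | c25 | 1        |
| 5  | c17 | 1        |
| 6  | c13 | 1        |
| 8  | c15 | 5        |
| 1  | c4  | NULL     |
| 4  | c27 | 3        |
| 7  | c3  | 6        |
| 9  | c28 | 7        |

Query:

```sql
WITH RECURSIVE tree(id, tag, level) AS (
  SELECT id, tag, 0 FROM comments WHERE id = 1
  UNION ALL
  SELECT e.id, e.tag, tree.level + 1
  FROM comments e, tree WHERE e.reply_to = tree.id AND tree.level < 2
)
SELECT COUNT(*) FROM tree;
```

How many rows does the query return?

Base: id=1 (c4) at level 0.
Iteration 1: rows with reply_to in {1} -> c22 (id 2, level 1), c25 (id 3, level 1), c17 (id 5, level 1), c13 (id 6, level 1).
Iteration 2: rows with reply_to in {2,3,5,6} -> c27 (id 4, level 2), c3 (id 7, level 2), c15 (id 8, level 2).
Iteration 3: level < 2 fails for all current rows; recursion stops.
Total rows emitted: 8.

8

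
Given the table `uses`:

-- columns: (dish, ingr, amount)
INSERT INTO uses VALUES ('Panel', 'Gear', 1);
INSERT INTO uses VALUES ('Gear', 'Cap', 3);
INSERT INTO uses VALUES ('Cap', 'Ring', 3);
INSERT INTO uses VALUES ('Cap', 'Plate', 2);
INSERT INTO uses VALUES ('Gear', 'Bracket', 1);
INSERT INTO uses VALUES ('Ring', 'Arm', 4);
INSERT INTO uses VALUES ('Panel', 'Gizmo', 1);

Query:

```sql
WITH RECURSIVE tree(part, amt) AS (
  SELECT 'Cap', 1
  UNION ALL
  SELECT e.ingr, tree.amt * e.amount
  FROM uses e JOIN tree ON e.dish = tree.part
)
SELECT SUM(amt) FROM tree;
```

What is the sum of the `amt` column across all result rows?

Base: (Cap, amt=1).
Iteration 1: components of {Cap} -> Plate = 1*2 = 2, Ring = 1*3 = 3.
Iteration 2: components of {Plate,Ring} -> Arm = 3*4 = 12.
Iteration 3: no further components; recursion stops.
SUM(amt) = 1 + 3 + 2 + 12 = 18.

18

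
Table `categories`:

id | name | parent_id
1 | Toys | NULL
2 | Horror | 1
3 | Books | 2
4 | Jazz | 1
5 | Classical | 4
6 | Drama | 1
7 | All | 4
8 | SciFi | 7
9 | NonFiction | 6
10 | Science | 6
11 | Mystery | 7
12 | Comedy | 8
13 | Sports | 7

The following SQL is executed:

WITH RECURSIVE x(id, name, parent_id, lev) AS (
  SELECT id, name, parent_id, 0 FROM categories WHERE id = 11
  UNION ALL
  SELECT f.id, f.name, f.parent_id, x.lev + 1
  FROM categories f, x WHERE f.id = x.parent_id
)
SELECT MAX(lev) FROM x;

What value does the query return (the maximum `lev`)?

3

Base: id=11 (Mystery), parent_id=7, lev 0.
Iteration 1: join on id=7 -> All (id 7, parent_id=4, lev 1).
Iteration 2: join on id=4 -> Jazz (id 4, parent_id=1, lev 2).
Iteration 3: join on id=1 -> Toys (id 1, parent_id=NULL, lev 3).
Iteration 4: parent_id is NULL; no match; recursion stops.
lev values: 0, 1, 2, 3; the maximum is 3.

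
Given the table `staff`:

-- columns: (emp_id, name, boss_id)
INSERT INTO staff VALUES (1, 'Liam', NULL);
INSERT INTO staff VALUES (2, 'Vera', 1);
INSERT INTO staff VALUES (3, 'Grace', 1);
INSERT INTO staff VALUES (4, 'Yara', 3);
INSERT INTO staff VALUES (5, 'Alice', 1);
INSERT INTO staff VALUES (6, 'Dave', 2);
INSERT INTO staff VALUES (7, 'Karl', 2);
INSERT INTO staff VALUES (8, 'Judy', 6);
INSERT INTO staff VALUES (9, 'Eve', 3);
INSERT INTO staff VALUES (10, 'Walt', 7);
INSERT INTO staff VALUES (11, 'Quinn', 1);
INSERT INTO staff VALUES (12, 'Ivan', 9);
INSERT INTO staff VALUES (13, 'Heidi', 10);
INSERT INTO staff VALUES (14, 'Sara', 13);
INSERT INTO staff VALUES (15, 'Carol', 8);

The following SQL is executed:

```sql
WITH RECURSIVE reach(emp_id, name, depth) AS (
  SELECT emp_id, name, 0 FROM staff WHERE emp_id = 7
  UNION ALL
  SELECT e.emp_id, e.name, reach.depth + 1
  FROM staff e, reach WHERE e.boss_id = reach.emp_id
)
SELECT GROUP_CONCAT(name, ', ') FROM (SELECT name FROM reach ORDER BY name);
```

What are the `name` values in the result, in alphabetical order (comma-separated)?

Base: emp_id=7 (Karl) at depth 0.
Iteration 1: rows with boss_id in {7} -> Walt (id 10, depth 1).
Iteration 2: rows with boss_id in {10} -> Heidi (id 13, depth 2).
Iteration 3: rows with boss_id in {13} -> Sara (id 14, depth 3).
Iteration 4: no rows with boss_id in {14}; recursion stops.

Heidi, Karl, Sara, Walt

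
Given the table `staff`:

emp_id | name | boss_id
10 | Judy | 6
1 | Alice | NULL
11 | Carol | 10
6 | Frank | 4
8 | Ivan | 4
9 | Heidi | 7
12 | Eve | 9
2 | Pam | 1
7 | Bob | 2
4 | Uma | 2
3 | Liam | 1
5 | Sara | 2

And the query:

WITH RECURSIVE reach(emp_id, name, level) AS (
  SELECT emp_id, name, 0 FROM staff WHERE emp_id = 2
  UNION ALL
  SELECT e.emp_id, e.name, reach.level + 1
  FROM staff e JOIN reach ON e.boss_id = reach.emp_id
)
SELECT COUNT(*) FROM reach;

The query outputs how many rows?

Base: emp_id=2 (Pam) at level 0.
Iteration 1: rows with boss_id in {2} -> Uma (id 4, level 1), Sara (id 5, level 1), Bob (id 7, level 1).
Iteration 2: rows with boss_id in {4,5,7} -> Frank (id 6, level 2), Ivan (id 8, level 2), Heidi (id 9, level 2).
Iteration 3: rows with boss_id in {6,8,9} -> Judy (id 10, level 3), Eve (id 12, level 3).
Iteration 4: rows with boss_id in {10,12} -> Carol (id 11, level 4).
Iteration 5: no rows with boss_id in {11}; recursion stops.
Total rows emitted: 10.

10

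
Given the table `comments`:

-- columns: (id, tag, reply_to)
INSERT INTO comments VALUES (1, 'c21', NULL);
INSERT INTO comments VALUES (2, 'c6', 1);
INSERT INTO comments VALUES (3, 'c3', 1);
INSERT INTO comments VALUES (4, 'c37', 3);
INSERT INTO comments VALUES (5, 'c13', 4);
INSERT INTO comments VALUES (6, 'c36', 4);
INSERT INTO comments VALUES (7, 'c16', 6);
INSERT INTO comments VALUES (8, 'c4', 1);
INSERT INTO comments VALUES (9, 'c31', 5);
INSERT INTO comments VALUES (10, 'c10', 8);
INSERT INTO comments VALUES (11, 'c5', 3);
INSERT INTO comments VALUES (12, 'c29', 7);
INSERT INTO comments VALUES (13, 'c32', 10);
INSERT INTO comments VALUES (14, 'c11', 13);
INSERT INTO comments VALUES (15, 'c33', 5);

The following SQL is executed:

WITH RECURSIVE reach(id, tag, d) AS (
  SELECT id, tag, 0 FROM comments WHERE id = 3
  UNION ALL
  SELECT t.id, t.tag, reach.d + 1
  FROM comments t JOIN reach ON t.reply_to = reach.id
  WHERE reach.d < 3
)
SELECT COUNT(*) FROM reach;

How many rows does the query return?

Base: id=3 (c3) at d 0.
Iteration 1: rows with reply_to in {3} -> c37 (id 4, d 1), c5 (id 11, d 1).
Iteration 2: rows with reply_to in {4,11} -> c13 (id 5, d 2), c36 (id 6, d 2).
Iteration 3: rows with reply_to in {5,6} -> c16 (id 7, d 3), c31 (id 9, d 3), c33 (id 15, d 3).
Iteration 4: d < 3 fails for all current rows; recursion stops.
Total rows emitted: 8.

8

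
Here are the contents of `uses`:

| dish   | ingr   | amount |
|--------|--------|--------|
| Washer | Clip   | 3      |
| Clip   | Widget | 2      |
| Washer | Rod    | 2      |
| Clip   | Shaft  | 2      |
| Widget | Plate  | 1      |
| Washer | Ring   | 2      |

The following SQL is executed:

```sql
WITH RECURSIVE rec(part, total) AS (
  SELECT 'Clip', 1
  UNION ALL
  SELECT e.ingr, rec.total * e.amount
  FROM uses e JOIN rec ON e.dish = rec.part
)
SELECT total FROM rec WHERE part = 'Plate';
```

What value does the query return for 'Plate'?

Base: (Clip, total=1).
Iteration 1: components of {Clip} -> Shaft = 1*2 = 2, Widget = 1*2 = 2.
Iteration 2: components of {Shaft,Widget} -> Plate = 2*1 = 2.
Iteration 3: no further components; recursion stops.

2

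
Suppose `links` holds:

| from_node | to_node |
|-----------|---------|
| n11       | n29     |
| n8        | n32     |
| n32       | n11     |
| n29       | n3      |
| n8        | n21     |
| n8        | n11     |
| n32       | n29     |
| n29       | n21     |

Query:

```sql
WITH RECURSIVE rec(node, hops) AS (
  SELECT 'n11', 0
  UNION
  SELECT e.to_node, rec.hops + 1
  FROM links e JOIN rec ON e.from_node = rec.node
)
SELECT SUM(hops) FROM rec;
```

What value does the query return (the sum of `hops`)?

Base: (n11, hops=0).
Iteration 1: edges from {n11} -> (n29, hops=1).
Iteration 2: edges from {n29} -> (n21, hops=2), (n3, hops=2).
Iteration 3: no outgoing edges from {n21,n3}; recursion stops.
SUM(hops) = 0 + 1 + 2 + 2 = 5.

5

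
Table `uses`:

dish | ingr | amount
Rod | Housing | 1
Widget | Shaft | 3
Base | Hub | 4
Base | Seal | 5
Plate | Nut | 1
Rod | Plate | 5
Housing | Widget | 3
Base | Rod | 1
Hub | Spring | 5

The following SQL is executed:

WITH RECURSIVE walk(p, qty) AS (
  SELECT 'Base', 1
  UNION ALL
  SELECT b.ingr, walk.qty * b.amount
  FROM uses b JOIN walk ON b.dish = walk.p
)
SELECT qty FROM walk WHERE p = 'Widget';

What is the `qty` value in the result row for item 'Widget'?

Base: (Base, qty=1).
Iteration 1: components of {Base} -> Hub = 1*4 = 4, Rod = 1*1 = 1, Seal = 1*5 = 5.
Iteration 2: components of {Hub,Rod,Seal} -> Housing = 1*1 = 1, Plate = 1*5 = 5, Spring = 4*5 = 20.
Iteration 3: components of {Housing,Plate,Spring} -> Nut = 5*1 = 5, Widget = 1*3 = 3.
Iteration 4: components of {Nut,Widget} -> Shaft = 3*3 = 9.
Iteration 5: no further components; recursion stops.

3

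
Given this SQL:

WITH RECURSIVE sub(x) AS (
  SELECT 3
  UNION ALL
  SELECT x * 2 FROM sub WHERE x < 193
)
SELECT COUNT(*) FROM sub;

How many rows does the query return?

8

Base: x=3.
Iteration 1: 3 < 193 holds -> x = 3 * 2 = 6.
Iteration 2: 6 < 193 holds -> x = 6 * 2 = 12.
Iteration 3: 12 < 193 holds -> x = 12 * 2 = 24.
Iteration 4: 24 < 193 holds -> x = 24 * 2 = 48.
Iteration 5: 48 < 193 holds -> x = 48 * 2 = 96.
Iteration 6: 96 < 193 holds -> x = 96 * 2 = 192.
Iteration 7: 192 < 193 holds -> x = 192 * 2 = 384.
Iteration 8: 384 < 193 fails; recursion stops.
Total rows emitted: 8.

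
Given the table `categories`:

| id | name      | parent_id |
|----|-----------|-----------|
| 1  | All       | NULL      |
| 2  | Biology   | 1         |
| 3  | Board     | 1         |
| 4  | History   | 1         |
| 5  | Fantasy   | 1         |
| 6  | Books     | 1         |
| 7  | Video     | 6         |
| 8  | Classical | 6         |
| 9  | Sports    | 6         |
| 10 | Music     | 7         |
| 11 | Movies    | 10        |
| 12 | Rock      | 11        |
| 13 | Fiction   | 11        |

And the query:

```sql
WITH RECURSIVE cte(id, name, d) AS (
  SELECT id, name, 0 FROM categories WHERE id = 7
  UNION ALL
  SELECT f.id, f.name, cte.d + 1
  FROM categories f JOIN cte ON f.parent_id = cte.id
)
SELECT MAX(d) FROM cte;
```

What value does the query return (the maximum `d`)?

3

Base: id=7 (Video) at d 0.
Iteration 1: rows with parent_id in {7} -> Music (id 10, d 1).
Iteration 2: rows with parent_id in {10} -> Movies (id 11, d 2).
Iteration 3: rows with parent_id in {11} -> Rock (id 12, d 3), Fiction (id 13, d 3).
Iteration 4: no rows with parent_id in {12,13}; recursion stops.
d values: 0, 1, 2, 3, 3; the maximum is 3.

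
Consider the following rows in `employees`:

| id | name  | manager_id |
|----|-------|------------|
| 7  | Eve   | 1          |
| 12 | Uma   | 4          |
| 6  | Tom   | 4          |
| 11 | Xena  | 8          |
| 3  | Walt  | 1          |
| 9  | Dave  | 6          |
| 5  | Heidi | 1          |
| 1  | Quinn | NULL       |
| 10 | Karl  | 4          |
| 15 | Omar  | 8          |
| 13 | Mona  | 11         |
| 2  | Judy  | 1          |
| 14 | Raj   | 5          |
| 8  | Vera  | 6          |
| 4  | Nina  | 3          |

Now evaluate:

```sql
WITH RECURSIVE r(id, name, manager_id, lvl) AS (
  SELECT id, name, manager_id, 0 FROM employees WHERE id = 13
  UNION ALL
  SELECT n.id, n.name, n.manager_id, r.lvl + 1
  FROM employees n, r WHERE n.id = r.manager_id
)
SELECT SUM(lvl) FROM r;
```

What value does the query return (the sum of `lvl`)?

Base: id=13 (Mona), manager_id=11, lvl 0.
Iteration 1: join on id=11 -> Xena (id 11, manager_id=8, lvl 1).
Iteration 2: join on id=8 -> Vera (id 8, manager_id=6, lvl 2).
Iteration 3: join on id=6 -> Tom (id 6, manager_id=4, lvl 3).
Iteration 4: join on id=4 -> Nina (id 4, manager_id=3, lvl 4).
Iteration 5: join on id=3 -> Walt (id 3, manager_id=1, lvl 5).
Iteration 6: join on id=1 -> Quinn (id 1, manager_id=NULL, lvl 6).
Iteration 7: manager_id is NULL; no match; recursion stops.
SUM(lvl) = 0 + 1 + 2 + 3 + 4 + 5 + 6 = 21.

21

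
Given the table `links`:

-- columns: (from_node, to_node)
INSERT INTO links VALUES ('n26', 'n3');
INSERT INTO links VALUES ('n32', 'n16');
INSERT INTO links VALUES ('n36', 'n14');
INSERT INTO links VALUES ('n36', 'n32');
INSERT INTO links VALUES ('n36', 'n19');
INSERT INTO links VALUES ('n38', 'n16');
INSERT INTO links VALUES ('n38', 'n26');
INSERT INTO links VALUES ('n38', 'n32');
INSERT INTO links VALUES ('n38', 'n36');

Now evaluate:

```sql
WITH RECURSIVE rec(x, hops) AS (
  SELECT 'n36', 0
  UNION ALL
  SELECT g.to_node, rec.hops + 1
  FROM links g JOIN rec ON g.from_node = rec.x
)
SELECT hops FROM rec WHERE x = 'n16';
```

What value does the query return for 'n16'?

Base: (n36, hops=0).
Iteration 1: edges from {n36} -> (n14, hops=1), (n19, hops=1), (n32, hops=1).
Iteration 2: edges from {n14,n19,n32} -> (n16, hops=2).
Iteration 3: no outgoing edges from {n16}; recursion stops.

2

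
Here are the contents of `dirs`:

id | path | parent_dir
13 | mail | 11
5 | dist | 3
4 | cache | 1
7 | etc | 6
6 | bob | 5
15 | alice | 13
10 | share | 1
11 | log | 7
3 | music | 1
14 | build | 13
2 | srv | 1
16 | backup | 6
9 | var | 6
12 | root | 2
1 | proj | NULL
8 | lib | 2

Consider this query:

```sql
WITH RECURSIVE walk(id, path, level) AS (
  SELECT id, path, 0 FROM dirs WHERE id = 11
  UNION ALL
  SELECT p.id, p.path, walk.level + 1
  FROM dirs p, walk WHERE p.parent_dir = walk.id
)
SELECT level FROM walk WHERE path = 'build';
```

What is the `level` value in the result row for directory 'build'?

Base: id=11 (log) at level 0.
Iteration 1: rows with parent_dir in {11} -> mail (id 13, level 1).
Iteration 2: rows with parent_dir in {13} -> build (id 14, level 2), alice (id 15, level 2).
Iteration 3: no rows with parent_dir in {14,15}; recursion stops.

2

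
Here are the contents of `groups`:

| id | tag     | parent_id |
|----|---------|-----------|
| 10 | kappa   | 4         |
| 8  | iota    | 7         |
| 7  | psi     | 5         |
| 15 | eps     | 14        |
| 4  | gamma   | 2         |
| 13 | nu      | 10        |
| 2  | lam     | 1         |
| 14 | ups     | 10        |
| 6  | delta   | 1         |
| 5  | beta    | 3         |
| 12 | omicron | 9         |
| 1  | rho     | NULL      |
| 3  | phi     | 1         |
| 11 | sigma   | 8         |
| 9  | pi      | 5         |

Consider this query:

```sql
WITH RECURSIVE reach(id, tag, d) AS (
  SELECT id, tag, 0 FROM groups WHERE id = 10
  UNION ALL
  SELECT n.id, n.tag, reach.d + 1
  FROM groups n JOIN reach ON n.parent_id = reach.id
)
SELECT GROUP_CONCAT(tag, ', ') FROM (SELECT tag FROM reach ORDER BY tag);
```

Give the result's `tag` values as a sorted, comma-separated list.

eps, kappa, nu, ups

Base: id=10 (kappa) at d 0.
Iteration 1: rows with parent_id in {10} -> nu (id 13, d 1), ups (id 14, d 1).
Iteration 2: rows with parent_id in {13,14} -> eps (id 15, d 2).
Iteration 3: no rows with parent_id in {15}; recursion stops.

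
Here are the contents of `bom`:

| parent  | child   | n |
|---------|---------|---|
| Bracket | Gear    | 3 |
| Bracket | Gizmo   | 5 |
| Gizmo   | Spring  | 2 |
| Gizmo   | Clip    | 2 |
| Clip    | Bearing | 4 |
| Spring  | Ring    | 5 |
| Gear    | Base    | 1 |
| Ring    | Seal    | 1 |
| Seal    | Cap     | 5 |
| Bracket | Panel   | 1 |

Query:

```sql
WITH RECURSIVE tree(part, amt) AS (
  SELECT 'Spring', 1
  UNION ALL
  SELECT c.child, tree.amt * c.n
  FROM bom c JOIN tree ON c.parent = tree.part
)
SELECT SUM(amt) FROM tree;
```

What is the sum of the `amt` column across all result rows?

Base: (Spring, amt=1).
Iteration 1: components of {Spring} -> Ring = 1*5 = 5.
Iteration 2: components of {Ring} -> Seal = 5*1 = 5.
Iteration 3: components of {Seal} -> Cap = 5*5 = 25.
Iteration 4: no further components; recursion stops.
SUM(amt) = 1 + 5 + 5 + 25 = 36.

36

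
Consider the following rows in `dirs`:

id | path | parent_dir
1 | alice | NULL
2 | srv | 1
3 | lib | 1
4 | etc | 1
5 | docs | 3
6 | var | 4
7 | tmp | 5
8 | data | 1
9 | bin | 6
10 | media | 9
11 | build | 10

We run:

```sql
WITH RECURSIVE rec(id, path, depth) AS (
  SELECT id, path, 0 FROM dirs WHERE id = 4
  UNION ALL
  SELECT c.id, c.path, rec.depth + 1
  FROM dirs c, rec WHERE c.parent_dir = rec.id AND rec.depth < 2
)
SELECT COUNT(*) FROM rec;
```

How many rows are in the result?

3

Base: id=4 (etc) at depth 0.
Iteration 1: rows with parent_dir in {4} -> var (id 6, depth 1).
Iteration 2: rows with parent_dir in {6} -> bin (id 9, depth 2).
Iteration 3: depth < 2 fails for all current rows; recursion stops.
Total rows emitted: 3.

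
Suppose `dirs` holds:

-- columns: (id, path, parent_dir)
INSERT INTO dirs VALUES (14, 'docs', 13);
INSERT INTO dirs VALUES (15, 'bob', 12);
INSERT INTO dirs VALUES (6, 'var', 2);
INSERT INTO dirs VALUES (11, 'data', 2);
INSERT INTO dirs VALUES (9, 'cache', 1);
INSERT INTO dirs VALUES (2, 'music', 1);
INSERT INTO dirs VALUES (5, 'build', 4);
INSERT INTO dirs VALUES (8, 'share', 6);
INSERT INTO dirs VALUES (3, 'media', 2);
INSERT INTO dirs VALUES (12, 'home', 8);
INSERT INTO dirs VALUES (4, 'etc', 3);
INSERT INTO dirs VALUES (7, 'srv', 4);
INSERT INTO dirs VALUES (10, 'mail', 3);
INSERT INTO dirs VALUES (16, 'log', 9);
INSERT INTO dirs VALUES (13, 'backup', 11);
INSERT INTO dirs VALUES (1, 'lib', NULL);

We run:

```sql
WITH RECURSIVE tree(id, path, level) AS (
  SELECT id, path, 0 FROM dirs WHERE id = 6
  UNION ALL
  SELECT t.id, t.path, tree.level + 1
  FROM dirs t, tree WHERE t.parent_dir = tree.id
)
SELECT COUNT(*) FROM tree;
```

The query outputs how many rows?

4

Base: id=6 (var) at level 0.
Iteration 1: rows with parent_dir in {6} -> share (id 8, level 1).
Iteration 2: rows with parent_dir in {8} -> home (id 12, level 2).
Iteration 3: rows with parent_dir in {12} -> bob (id 15, level 3).
Iteration 4: no rows with parent_dir in {15}; recursion stops.
Total rows emitted: 4.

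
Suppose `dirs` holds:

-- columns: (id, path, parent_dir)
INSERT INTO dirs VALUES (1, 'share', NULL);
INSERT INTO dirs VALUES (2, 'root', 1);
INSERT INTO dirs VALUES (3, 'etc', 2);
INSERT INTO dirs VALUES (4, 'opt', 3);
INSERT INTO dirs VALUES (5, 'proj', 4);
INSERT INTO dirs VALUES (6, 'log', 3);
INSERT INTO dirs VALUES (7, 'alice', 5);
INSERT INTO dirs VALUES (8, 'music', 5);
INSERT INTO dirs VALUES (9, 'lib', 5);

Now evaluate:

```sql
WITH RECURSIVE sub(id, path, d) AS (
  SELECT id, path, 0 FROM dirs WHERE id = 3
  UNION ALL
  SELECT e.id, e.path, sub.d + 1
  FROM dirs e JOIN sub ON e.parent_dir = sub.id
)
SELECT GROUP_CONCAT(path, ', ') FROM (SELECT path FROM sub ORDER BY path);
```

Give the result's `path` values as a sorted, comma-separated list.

alice, etc, lib, log, music, opt, proj

Base: id=3 (etc) at d 0.
Iteration 1: rows with parent_dir in {3} -> opt (id 4, d 1), log (id 6, d 1).
Iteration 2: rows with parent_dir in {4,6} -> proj (id 5, d 2).
Iteration 3: rows with parent_dir in {5} -> alice (id 7, d 3), music (id 8, d 3), lib (id 9, d 3).
Iteration 4: no rows with parent_dir in {7,8,9}; recursion stops.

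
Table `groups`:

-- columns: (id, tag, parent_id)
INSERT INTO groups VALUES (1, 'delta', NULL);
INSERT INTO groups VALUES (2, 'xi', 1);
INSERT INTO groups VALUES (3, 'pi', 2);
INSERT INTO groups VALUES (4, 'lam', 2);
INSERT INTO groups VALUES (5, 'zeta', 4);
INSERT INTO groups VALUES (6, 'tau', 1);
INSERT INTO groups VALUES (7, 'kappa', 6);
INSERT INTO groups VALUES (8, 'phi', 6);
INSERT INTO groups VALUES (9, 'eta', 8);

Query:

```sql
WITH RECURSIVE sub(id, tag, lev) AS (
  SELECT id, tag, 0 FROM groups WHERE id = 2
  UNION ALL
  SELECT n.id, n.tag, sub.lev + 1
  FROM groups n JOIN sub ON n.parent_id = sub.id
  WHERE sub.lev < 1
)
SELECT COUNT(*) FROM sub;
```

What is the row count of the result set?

Base: id=2 (xi) at lev 0.
Iteration 1: rows with parent_id in {2} -> pi (id 3, lev 1), lam (id 4, lev 1).
Iteration 2: lev < 1 fails for all current rows; recursion stops.
Total rows emitted: 3.

3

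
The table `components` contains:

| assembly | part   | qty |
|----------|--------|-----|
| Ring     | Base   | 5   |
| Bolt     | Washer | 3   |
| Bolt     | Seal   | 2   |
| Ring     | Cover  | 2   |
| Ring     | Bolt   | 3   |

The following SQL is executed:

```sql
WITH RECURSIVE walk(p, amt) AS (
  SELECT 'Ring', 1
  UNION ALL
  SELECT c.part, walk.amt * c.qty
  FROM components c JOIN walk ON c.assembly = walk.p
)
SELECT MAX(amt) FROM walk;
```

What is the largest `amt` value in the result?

Base: (Ring, amt=1).
Iteration 1: components of {Ring} -> Base = 1*5 = 5, Bolt = 1*3 = 3, Cover = 1*2 = 2.
Iteration 2: components of {Base,Bolt,Cover} -> Seal = 3*2 = 6, Washer = 3*3 = 9.
Iteration 3: no further components; recursion stops.
amt values: 1, 3, 5, 2, 6, 9; the maximum is 9.

9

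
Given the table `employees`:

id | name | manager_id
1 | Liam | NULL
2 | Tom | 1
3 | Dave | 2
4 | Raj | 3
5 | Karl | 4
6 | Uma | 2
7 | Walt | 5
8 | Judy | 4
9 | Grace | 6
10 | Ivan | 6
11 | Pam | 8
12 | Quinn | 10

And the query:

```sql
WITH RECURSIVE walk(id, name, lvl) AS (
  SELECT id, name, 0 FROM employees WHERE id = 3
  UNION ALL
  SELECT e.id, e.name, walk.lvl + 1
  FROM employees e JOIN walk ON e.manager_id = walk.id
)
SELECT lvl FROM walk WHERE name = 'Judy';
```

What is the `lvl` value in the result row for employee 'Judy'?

Base: id=3 (Dave) at lvl 0.
Iteration 1: rows with manager_id in {3} -> Raj (id 4, lvl 1).
Iteration 2: rows with manager_id in {4} -> Karl (id 5, lvl 2), Judy (id 8, lvl 2).
Iteration 3: rows with manager_id in {5,8} -> Walt (id 7, lvl 3), Pam (id 11, lvl 3).
Iteration 4: no rows with manager_id in {7,11}; recursion stops.

2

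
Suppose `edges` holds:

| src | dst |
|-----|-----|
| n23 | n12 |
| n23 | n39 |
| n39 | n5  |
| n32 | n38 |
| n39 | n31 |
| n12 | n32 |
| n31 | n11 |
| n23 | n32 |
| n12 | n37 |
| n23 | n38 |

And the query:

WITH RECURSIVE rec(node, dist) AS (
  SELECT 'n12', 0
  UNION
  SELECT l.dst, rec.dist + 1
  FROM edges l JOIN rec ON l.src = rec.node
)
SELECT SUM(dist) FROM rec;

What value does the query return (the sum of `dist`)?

4

Base: (n12, dist=0).
Iteration 1: edges from {n12} -> (n32, dist=1), (n37, dist=1).
Iteration 2: edges from {n32,n37} -> (n38, dist=2).
Iteration 3: no outgoing edges from {n38}; recursion stops.
SUM(dist) = 0 + 1 + 1 + 2 = 4.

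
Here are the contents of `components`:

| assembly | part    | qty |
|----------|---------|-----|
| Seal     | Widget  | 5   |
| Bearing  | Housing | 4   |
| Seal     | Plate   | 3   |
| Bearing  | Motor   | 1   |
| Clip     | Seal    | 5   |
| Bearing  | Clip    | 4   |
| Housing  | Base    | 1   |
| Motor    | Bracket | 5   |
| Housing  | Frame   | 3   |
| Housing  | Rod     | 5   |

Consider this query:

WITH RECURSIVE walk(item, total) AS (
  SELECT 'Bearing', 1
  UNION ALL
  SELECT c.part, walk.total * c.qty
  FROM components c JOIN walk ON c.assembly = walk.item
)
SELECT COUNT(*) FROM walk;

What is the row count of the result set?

11

Base: (Bearing, total=1).
Iteration 1: components of {Bearing} -> Clip = 1*4 = 4, Housing = 1*4 = 4, Motor = 1*1 = 1.
Iteration 2: components of {Clip,Housing,Motor} -> Base = 4*1 = 4, Bracket = 1*5 = 5, Frame = 4*3 = 12, Rod = 4*5 = 20, Seal = 4*5 = 20.
Iteration 3: components of {Base,Bracket,Frame,Rod,Seal} -> Plate = 20*3 = 60, Widget = 20*5 = 100.
Iteration 4: no further components; recursion stops.
Total rows emitted: 11.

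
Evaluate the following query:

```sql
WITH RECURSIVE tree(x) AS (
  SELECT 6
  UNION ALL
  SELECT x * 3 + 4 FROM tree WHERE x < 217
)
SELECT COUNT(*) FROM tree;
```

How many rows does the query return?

Base: x=6.
Iteration 1: 6 < 217 holds -> x = 6 * 3 + 4 = 22.
Iteration 2: 22 < 217 holds -> x = 22 * 3 + 4 = 70.
Iteration 3: 70 < 217 holds -> x = 70 * 3 + 4 = 214.
Iteration 4: 214 < 217 holds -> x = 214 * 3 + 4 = 646.
Iteration 5: 646 < 217 fails; recursion stops.
Total rows emitted: 5.

5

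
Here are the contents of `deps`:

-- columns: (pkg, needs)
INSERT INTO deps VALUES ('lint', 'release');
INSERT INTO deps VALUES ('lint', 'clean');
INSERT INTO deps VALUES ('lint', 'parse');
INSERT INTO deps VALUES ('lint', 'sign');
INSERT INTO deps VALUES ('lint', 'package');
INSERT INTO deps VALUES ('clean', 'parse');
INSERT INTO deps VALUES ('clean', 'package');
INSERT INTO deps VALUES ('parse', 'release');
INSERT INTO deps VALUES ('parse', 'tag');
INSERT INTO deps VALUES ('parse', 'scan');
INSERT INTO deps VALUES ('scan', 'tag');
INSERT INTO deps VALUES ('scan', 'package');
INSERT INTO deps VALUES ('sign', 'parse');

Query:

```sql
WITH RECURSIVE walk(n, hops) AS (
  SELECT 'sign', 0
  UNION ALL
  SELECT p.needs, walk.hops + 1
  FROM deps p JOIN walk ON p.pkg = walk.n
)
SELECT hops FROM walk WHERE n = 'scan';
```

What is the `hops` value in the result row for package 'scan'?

2

Base: (sign, hops=0).
Iteration 1: edges from {sign} -> (parse, hops=1).
Iteration 2: edges from {parse} -> (release, hops=2), (scan, hops=2), (tag, hops=2).
Iteration 3: edges from {release,scan,tag} -> (package, hops=3), (tag, hops=3).
Iteration 4: no outgoing edges from {package,tag}; recursion stops.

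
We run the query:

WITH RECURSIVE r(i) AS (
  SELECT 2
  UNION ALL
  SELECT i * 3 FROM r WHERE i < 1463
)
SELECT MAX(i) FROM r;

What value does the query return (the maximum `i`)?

4374

Base: i=2.
Iteration 1: 2 < 1463 holds -> i = 2 * 3 = 6.
Iteration 2: 6 < 1463 holds -> i = 6 * 3 = 18.
Iteration 3: 18 < 1463 holds -> i = 18 * 3 = 54.
Iteration 4: 54 < 1463 holds -> i = 54 * 3 = 162.
Iteration 5: 162 < 1463 holds -> i = 162 * 3 = 486.
Iteration 6: 486 < 1463 holds -> i = 486 * 3 = 1458.
Iteration 7: 1458 < 1463 holds -> i = 1458 * 3 = 4374.
Iteration 8: 4374 < 1463 fails; recursion stops.
i values: 2, 6, 18, 54, 162, 486, 1458, 4374; the maximum is 4374.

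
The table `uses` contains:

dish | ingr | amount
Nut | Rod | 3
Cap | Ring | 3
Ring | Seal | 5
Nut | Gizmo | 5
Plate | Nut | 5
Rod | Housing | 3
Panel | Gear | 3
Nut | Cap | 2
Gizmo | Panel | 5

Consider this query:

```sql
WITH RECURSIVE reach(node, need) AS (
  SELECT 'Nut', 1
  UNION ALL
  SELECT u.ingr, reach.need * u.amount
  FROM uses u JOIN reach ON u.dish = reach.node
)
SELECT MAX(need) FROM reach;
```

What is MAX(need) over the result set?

75

Base: (Nut, need=1).
Iteration 1: components of {Nut} -> Cap = 1*2 = 2, Gizmo = 1*5 = 5, Rod = 1*3 = 3.
Iteration 2: components of {Cap,Gizmo,Rod} -> Housing = 3*3 = 9, Panel = 5*5 = 25, Ring = 2*3 = 6.
Iteration 3: components of {Housing,Panel,Ring} -> Gear = 25*3 = 75, Seal = 6*5 = 30.
Iteration 4: no further components; recursion stops.
need values: 1, 3, 5, 2, 9, 25, 6, 75, 30; the maximum is 75.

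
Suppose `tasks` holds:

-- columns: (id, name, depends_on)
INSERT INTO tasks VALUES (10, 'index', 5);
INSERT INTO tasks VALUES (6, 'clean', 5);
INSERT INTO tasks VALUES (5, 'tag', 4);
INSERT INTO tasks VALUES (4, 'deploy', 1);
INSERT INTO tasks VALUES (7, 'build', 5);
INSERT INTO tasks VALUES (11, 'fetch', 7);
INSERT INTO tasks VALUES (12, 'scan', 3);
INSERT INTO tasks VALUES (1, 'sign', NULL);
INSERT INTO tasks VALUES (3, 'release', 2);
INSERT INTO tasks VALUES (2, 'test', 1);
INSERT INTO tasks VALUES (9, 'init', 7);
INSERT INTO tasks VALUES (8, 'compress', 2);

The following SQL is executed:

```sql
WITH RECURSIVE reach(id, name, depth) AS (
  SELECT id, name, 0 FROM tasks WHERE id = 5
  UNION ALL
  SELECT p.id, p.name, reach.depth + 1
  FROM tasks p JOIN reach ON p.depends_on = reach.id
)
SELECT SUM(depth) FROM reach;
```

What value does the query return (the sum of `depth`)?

Base: id=5 (tag) at depth 0.
Iteration 1: rows with depends_on in {5} -> clean (id 6, depth 1), build (id 7, depth 1), index (id 10, depth 1).
Iteration 2: rows with depends_on in {6,7,10} -> init (id 9, depth 2), fetch (id 11, depth 2).
Iteration 3: no rows with depends_on in {9,11}; recursion stops.
SUM(depth) = 0 + 1 + 1 + 1 + 2 + 2 = 7.

7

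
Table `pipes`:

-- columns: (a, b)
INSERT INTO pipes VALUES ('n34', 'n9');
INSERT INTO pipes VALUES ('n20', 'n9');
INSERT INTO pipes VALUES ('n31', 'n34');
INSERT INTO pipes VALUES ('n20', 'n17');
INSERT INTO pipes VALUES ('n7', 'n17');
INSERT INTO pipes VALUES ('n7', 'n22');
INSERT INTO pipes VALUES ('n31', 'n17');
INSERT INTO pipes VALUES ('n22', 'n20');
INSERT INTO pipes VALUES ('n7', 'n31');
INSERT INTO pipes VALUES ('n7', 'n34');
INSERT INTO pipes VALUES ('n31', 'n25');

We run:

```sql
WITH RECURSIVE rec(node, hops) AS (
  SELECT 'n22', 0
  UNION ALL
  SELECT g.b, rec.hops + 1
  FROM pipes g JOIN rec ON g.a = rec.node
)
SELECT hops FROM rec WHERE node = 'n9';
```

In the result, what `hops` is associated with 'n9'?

Base: (n22, hops=0).
Iteration 1: edges from {n22} -> (n20, hops=1).
Iteration 2: edges from {n20} -> (n17, hops=2), (n9, hops=2).
Iteration 3: no outgoing edges from {n17,n9}; recursion stops.

2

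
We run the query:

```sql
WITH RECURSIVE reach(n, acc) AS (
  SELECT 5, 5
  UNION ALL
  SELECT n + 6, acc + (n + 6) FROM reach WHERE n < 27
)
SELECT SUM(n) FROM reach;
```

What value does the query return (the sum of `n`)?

85

Base: n=5, acc=5.
Iteration 1: 5 < 27 holds -> n = 5 + 6 = 11, acc = 5 + 11 = 16.
Iteration 2: 11 < 27 holds -> n = 11 + 6 = 17, acc = 16 + 17 = 33.
Iteration 3: 17 < 27 holds -> n = 17 + 6 = 23, acc = 33 + 23 = 56.
Iteration 4: 23 < 27 holds -> n = 23 + 6 = 29, acc = 56 + 29 = 85.
Iteration 5: 29 < 27 fails; recursion stops.
SUM(n) = 5 + 11 + 17 + 23 + 29 = 85.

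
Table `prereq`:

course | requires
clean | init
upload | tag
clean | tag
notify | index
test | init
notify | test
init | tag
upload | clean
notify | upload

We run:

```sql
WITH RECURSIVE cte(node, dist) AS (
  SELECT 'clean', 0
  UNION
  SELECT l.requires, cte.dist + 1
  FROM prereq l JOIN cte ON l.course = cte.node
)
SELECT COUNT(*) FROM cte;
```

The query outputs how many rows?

Base: (clean, dist=0).
Iteration 1: edges from {clean} -> (init, dist=1), (tag, dist=1).
Iteration 2: edges from {init,tag} -> (tag, dist=2).
Iteration 3: no outgoing edges from {tag}; recursion stops.
Total rows emitted: 4.

4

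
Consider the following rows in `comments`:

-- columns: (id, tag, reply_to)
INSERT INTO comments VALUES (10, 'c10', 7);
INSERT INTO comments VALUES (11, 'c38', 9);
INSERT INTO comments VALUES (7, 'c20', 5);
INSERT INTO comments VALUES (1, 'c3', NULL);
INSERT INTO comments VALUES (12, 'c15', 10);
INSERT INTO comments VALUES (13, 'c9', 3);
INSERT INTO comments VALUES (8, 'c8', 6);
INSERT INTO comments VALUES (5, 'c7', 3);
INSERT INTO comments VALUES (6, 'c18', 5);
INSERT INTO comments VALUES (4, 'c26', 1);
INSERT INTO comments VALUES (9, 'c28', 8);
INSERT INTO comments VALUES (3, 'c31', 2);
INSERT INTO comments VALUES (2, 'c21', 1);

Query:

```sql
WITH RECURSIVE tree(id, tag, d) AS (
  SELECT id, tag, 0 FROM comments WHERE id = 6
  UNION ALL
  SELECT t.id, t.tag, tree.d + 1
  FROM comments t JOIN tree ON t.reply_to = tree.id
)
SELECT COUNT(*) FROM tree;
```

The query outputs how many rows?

4

Base: id=6 (c18) at d 0.
Iteration 1: rows with reply_to in {6} -> c8 (id 8, d 1).
Iteration 2: rows with reply_to in {8} -> c28 (id 9, d 2).
Iteration 3: rows with reply_to in {9} -> c38 (id 11, d 3).
Iteration 4: no rows with reply_to in {11}; recursion stops.
Total rows emitted: 4.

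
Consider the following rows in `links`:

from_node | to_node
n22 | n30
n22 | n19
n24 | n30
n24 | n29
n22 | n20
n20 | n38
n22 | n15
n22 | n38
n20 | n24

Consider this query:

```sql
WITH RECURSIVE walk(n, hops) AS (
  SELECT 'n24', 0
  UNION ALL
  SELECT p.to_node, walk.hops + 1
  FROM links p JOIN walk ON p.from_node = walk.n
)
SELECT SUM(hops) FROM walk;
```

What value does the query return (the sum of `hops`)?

Base: (n24, hops=0).
Iteration 1: edges from {n24} -> (n29, hops=1), (n30, hops=1).
Iteration 2: no outgoing edges from {n29,n30}; recursion stops.
SUM(hops) = 0 + 1 + 1 = 2.

2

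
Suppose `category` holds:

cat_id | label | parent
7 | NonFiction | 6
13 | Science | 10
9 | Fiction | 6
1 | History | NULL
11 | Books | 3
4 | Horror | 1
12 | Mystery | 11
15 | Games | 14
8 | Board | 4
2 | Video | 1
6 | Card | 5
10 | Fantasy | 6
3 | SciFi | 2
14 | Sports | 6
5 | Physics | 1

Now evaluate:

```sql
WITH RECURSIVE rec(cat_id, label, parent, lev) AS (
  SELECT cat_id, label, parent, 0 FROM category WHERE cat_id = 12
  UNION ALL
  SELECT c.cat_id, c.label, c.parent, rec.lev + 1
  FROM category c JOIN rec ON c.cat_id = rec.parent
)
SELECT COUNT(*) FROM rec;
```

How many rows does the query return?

Base: cat_id=12 (Mystery), parent=11, lev 0.
Iteration 1: join on cat_id=11 -> Books (id 11, parent=3, lev 1).
Iteration 2: join on cat_id=3 -> SciFi (id 3, parent=2, lev 2).
Iteration 3: join on cat_id=2 -> Video (id 2, parent=1, lev 3).
Iteration 4: join on cat_id=1 -> History (id 1, parent=NULL, lev 4).
Iteration 5: parent is NULL; no match; recursion stops.
Total rows emitted: 5.

5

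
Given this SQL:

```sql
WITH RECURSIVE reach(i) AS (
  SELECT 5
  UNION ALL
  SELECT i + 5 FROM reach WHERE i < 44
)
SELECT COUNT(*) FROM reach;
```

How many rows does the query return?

Base: i=5.
Iteration 1: 5 < 44 holds -> i = 5 + 5 = 10.
Iteration 2: 10 < 44 holds -> i = 10 + 5 = 15.
Iteration 3: 15 < 44 holds -> i = 15 + 5 = 20.
Iteration 4: 20 < 44 holds -> i = 20 + 5 = 25.
Iteration 5: 25 < 44 holds -> i = 25 + 5 = 30.
Iteration 6: 30 < 44 holds -> i = 30 + 5 = 35.
Iteration 7: 35 < 44 holds -> i = 35 + 5 = 40.
Iteration 8: 40 < 44 holds -> i = 40 + 5 = 45.
Iteration 9: 45 < 44 fails; recursion stops.
Total rows emitted: 9.

9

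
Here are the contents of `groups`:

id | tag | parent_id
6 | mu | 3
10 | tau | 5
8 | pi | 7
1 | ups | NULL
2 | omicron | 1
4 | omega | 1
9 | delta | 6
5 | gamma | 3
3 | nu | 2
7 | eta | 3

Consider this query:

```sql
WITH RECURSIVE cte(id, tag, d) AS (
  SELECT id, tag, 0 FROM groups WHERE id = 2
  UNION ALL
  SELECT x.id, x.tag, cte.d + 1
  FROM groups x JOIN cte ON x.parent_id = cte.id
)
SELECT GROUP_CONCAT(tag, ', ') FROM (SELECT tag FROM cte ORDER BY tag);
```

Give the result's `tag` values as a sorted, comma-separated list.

Base: id=2 (omicron) at d 0.
Iteration 1: rows with parent_id in {2} -> nu (id 3, d 1).
Iteration 2: rows with parent_id in {3} -> gamma (id 5, d 2), mu (id 6, d 2), eta (id 7, d 2).
Iteration 3: rows with parent_id in {5,6,7} -> pi (id 8, d 3), delta (id 9, d 3), tau (id 10, d 3).
Iteration 4: no rows with parent_id in {8,9,10}; recursion stops.

delta, eta, gamma, mu, nu, omicron, pi, tau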